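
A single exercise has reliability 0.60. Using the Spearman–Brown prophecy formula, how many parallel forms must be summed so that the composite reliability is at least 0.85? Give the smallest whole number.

k ≥ ρ*(1−ρ₁)/(ρ₁(1−ρ*)) = 0.85·0.40 / (0.60·0.15) = 3.778.
Smallest integer k = 4.

4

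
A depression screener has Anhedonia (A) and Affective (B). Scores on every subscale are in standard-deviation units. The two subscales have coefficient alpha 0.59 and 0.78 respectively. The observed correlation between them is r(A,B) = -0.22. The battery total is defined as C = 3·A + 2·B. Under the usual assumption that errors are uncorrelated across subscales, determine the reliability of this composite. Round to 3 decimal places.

0.559

Var(C) = 3² + 2² + 2·[6·(-0.22)] = 13 − 2.64 = 10.36.
With uncorrelated errors the cross-covariances are all true-score covariance, so they carry over unchanged; only the diagonal terms shrink to ρᵢσᵢ².
True-score variance = [3²·0.59 + 2²·0.78] − 2.64 = 8.43 − 2.64 = 5.79.
Reliability = 5.79 / 10.36 = 0.559.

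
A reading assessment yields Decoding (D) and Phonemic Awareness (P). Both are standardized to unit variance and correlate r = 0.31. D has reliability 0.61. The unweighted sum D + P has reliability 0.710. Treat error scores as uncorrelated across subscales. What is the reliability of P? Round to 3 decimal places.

Var(D+P) = 2 + 2·0.31 = 2.620.
True-score variance = ρ_D + ρ_P + 2·0.31, so 0.710 = (0.61 + ρ_P + 0.62) / 2.620.
ρ_P = 0.710·2.620 − 0.61 − 0.62 = 0.630.

0.630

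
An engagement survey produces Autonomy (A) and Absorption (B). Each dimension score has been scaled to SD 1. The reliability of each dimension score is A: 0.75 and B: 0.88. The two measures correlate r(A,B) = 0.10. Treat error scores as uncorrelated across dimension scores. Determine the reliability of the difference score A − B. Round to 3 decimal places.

0.794

Var(A−B) = 1 + 1 − 2·0.10 = 2 − 0.2 = 1.8.
Because errors are independent across components, Cov(Tᵢ,Tⱼ) = Cov(Xᵢ,Xⱼ); the off-diagonal part of the true-score variance is the same as above.
True-score variance = [0.75 + 0.88] − 0.2 = 1.63 − 0.2 = 1.43.
Reliability = 1.43 / 1.8 = 0.794.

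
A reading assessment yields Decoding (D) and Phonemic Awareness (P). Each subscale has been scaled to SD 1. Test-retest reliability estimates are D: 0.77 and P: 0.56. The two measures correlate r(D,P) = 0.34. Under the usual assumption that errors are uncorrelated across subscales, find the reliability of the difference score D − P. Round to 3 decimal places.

Var(D−P) = 1 + 1 − 2·0.34 = 2 − 0.68 = 1.32.
Under uncorrelated errors the observed covariances equal the true-score covariances, so only the own-variance terms attenuate.
True-score variance = [0.77 + 0.56] − 0.68 = 1.33 − 0.68 = 0.65.
Reliability = 0.65 / 1.32 = 0.492.

0.492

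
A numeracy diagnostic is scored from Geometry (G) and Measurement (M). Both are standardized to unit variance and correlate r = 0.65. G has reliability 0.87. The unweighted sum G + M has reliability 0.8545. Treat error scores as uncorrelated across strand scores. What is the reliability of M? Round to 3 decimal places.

Var(G+M) = 2 + 2·0.65 = 3.300.
True-score variance = ρ_G + ρ_M + 2·0.65, so 0.8545 = (0.87 + ρ_M + 1.30) / 3.300.
ρ_M = 0.8545·3.300 − 0.87 − 1.30 = 0.650.

0.650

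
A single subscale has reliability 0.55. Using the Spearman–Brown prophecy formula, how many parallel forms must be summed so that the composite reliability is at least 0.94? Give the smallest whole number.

13

k ≥ ρ*(1−ρ₁)/(ρ₁(1−ρ*)) = 0.94·0.45 / (0.55·0.06) = 12.818.
Smallest integer k = 13.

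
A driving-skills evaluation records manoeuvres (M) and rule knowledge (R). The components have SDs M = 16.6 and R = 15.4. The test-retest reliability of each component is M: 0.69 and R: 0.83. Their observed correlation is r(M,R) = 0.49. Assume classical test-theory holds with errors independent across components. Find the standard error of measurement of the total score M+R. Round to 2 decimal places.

Var(total) = 512.72 + 250.527 = 763.247.
True-score variance = 386.979 + 250.527 = 637.506, so reliability = 0.8353.
Error variance = 763.247 − 637.506 = 125.741; SEM = √125.741 = 11.21.

11.21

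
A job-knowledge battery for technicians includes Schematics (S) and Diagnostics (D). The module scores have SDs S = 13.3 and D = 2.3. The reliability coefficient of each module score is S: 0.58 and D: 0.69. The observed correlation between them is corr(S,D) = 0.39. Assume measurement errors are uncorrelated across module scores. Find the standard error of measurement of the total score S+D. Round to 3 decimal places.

8.714

Var(total) = 182.18 + 23.8602 = 206.04.
True-score variance = 106.246 + 23.8602 = 130.106, so reliability = 0.6315.
Error variance = 206.04 − 130.106 = 75.9337; SEM = √75.9337 = 8.714.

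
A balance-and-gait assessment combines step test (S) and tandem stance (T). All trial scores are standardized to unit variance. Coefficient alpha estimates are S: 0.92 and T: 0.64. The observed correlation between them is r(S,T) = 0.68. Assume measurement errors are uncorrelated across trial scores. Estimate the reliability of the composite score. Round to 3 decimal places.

Var(S+T) = 2 + 2·[0.68] = 2 + 1.36 = 3.36.
With uncorrelated errors the cross-covariances are all true-score covariance, so they carry over unchanged; only the diagonal terms shrink to ρᵢσᵢ².
True-score variance = [0.92 + 0.64] + 1.36 = 1.56 + 1.36 = 2.92.
Reliability = 2.92 / 3.36 = 0.869.

0.869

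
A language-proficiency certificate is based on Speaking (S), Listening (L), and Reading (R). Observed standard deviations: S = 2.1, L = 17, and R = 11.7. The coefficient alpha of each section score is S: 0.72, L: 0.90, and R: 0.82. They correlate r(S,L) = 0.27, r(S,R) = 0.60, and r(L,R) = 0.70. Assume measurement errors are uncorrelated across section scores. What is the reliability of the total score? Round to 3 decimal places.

Var(S+L+R) = 2.1² + 17² + 11.7² + 2·[2.1·17·0.27 + 2.1·11.7·0.60 + 17·11.7·0.70] = 430.3 + 327.222 = 757.522.
With uncorrelated errors the cross-covariances are all true-score covariance, so they carry over unchanged; only the diagonal terms shrink to ρᵢσᵢ².
True-score variance = [2.1²·0.72 + 17²·0.90 + 11.7²·0.82] + 327.222 = 375.525 + 327.222 = 702.747.
Reliability = 702.747 / 757.522 = 0.928.

0.928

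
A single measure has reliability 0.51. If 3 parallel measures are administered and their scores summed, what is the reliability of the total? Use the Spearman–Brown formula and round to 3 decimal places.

0.757

ρ_k = kρ / (1 + (k−1)ρ) = 3·0.51 / (1 + 2·0.51) = 1.530 / 2.020 = 0.757.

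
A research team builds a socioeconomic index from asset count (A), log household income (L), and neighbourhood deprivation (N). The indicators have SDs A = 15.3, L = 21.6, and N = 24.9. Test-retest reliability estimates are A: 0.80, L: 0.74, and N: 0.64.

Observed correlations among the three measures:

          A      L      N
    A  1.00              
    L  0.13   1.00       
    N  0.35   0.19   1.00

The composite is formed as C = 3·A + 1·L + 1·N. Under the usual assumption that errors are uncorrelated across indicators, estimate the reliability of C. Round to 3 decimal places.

0.828

Var(C) = 3²·15.3² + 21.6² + 24.9² + 2·[3·15.3·21.6·0.13 + 3·15.3·24.9·0.35 + 21.6·24.9·0.19] = 3193.38 + 1262.19 = 4455.57.
Because errors are independent across components, Cov(Tᵢ,Tⱼ) = Cov(Xᵢ,Xⱼ); the off-diagonal part of the true-score variance is the same as above.
True-score variance = [3²·15.3²·0.80 + 21.6²·0.74 + 24.9²·0.64] + 1262.19 = 2427.51 + 1262.19 = 3689.7.
Reliability = 3689.7 / 4455.57 = 0.828.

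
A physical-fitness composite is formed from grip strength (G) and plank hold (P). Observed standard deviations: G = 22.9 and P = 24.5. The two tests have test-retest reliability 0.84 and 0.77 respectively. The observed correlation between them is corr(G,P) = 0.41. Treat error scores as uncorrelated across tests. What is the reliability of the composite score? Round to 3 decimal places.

0.860

Var(G+P) = 22.9² + 24.5² + 2·[22.9·24.5·0.41] = 1124.66 + 460.061 = 1584.72.
Because errors are independent across components, Cov(Tᵢ,Tⱼ) = Cov(Xᵢ,Xⱼ); the off-diagonal part of the true-score variance is the same as above.
True-score variance = [22.9²·0.84 + 24.5²·0.77] + 460.061 = 902.697 + 460.061 = 1362.76.
Reliability = 1362.76 / 1584.72 = 0.860.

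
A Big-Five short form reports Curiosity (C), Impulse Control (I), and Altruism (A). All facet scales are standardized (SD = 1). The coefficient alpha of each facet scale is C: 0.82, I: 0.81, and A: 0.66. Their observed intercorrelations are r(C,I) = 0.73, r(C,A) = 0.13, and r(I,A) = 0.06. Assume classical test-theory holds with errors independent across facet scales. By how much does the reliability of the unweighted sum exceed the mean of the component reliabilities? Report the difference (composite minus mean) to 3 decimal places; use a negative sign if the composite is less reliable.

Var(sum) = 3 + 1.84 = 4.84; true-score variance = 2.29 + 1.84 = 4.13; composite reliability = 0.8533.
Mean component reliability = 0.7633.
Difference = 0.8533 − 0.7633 = 0.090.

0.090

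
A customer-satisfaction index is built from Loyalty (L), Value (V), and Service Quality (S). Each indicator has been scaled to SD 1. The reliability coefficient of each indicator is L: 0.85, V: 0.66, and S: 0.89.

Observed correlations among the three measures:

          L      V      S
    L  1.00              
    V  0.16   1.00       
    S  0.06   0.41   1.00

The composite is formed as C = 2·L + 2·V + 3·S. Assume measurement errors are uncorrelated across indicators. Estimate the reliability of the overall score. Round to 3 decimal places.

Var(C) = 2² + 2² + 3² + 2·[4·0.16 + 6·0.06 + 6·0.41] = 17 + 6.92 = 23.92.
Because errors are independent across components, Cov(Tᵢ,Tⱼ) = Cov(Xᵢ,Xⱼ); the off-diagonal part of the true-score variance is the same as above.
True-score variance = [2²·0.85 + 2²·0.66 + 3²·0.89] + 6.92 = 14.05 + 6.92 = 20.97.
Reliability = 20.97 / 23.92 = 0.877.

0.877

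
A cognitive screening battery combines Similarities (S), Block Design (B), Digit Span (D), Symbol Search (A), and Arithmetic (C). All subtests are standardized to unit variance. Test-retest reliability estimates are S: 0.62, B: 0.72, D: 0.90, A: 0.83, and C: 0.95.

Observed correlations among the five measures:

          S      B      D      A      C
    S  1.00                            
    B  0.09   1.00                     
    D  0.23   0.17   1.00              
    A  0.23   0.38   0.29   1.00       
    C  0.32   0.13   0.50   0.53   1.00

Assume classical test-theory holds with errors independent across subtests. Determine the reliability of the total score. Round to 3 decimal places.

Var(S+B+D+A+C) = 5 + 2·[0.09 + 0.23 + 0.23 + 0.32 + 0.17 + 0.38 + 0.13 + 0.29 + 0.50 + 0.53] = 5 + 5.74 = 10.74.
Under uncorrelated errors the observed covariances equal the true-score covariances, so only the own-variance terms attenuate.
True-score variance = [0.62 + 0.72 + 0.90 + 0.83 + 0.95] + 5.74 = 4.02 + 5.74 = 9.76.
Reliability = 9.76 / 10.74 = 0.909.

0.909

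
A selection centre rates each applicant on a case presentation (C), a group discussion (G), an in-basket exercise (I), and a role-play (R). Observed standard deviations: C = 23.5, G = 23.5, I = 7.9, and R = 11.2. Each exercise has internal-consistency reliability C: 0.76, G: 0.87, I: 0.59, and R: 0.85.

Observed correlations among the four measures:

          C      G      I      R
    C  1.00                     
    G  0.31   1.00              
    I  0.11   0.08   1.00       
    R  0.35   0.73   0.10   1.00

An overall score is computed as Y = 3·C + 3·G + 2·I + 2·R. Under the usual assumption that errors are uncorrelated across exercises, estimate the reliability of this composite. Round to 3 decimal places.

Var(Y) = 3²·23.5² + 3²·23.5² + 2²·7.9² + 2²·11.2² + 2·[9·23.5·23.5·0.31 + 6·23.5·7.9·0.11 + 6·23.5·11.2·0.35 + 6·23.5·7.9·0.08 + 6·23.5·11.2·0.73 + 4·7.9·11.2·0.10] = 10691.9 + 6986.69 = 17678.6.
Because errors are independent across components, Cov(Tᵢ,Tⱼ) = Cov(Xᵢ,Xⱼ); the off-diagonal part of the true-score variance is the same as above.
True-score variance = [3²·23.5²·0.76 + 3²·23.5²·0.87 + 2²·7.9²·0.59 + 2²·11.2²·0.85] + 6986.69 = 8675.29 + 6986.69 = 15662.
Reliability = 15662 / 17678.6 = 0.886.

0.886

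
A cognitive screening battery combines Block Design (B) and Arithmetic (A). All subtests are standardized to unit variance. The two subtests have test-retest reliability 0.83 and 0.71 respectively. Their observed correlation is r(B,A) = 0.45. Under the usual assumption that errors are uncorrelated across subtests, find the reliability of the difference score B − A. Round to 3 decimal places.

0.582

Var(B−A) = 1 + 1 − 2·0.45 = 2 − 0.9 = 1.1.
With uncorrelated errors the cross-covariances are all true-score covariance, so they carry over unchanged; only the diagonal terms shrink to ρᵢσᵢ².
True-score variance = [0.83 + 0.71] − 0.9 = 1.54 − 0.9 = 0.64.
Reliability = 0.64 / 1.1 = 0.582.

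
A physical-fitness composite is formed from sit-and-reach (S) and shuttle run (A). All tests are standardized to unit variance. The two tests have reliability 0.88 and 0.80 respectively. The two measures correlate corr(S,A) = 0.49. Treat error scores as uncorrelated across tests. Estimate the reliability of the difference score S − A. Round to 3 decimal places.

0.686

Var(S−A) = 1 + 1 − 2·0.49 = 2 − 0.98 = 1.02.
Under uncorrelated errors the observed covariances equal the true-score covariances, so only the own-variance terms attenuate.
True-score variance = [0.88 + 0.80] − 0.98 = 1.68 − 0.98 = 0.7.
Reliability = 0.7 / 1.02 = 0.686.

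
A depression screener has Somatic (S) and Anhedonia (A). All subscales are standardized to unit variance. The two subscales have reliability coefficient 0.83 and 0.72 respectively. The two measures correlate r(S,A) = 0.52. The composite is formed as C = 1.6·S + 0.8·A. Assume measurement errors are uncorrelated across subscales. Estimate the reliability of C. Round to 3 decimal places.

0.864

Var(C) = 1.6² + 0.8² + 2·[1.28·0.52] = 3.2 + 1.3312 = 4.5312.
Because errors are independent across components, Cov(Tᵢ,Tⱼ) = Cov(Xᵢ,Xⱼ); the off-diagonal part of the true-score variance is the same as above.
True-score variance = [1.6²·0.83 + 0.8²·0.72] + 1.3312 = 2.5856 + 1.3312 = 3.9168.
Reliability = 3.9168 / 4.5312 = 0.864.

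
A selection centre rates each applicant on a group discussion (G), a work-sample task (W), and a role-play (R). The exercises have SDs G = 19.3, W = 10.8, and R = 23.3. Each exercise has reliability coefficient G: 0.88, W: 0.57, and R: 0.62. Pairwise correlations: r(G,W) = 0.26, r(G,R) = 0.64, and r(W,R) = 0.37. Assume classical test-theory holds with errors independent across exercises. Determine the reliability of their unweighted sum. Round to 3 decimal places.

Var(G+W+R) = 19.3² + 10.8² + 23.3² + 2·[19.3·10.8·0.26 + 19.3·23.3·0.64 + 10.8·23.3·0.37] = 1032.02 + 870.206 = 1902.23.
Because errors are independent across components, Cov(Tᵢ,Tⱼ) = Cov(Xᵢ,Xⱼ); the off-diagonal part of the true-score variance is the same as above.
True-score variance = [19.3²·0.88 + 10.8²·0.57 + 23.3²·0.62] + 870.206 = 730.868 + 870.206 = 1601.07.
Reliability = 1601.07 / 1902.23 = 0.842.

0.842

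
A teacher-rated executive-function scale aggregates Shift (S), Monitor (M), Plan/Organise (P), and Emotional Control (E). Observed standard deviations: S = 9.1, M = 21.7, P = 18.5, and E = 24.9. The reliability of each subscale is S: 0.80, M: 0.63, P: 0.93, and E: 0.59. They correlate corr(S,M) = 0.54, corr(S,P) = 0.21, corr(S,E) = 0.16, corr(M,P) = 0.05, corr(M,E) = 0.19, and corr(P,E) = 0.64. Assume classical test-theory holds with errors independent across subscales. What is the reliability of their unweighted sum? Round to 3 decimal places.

Var(S+M+P+E) = 9.1² + 21.7² + 18.5² + 24.9² + 2·[9.1·21.7·0.54 + 9.1·18.5·0.21 + 9.1·24.9·0.16 + 21.7·18.5·0.05 + 21.7·24.9·0.19 + 18.5·24.9·0.64] = 1515.96 + 1191.59 = 2707.55.
Because errors are independent across components, Cov(Tᵢ,Tⱼ) = Cov(Xᵢ,Xⱼ); the off-diagonal part of the true-score variance is the same as above.
True-score variance = [9.1²·0.80 + 21.7²·0.63 + 18.5²·0.93 + 24.9²·0.59] + 1191.59 = 1047.01 + 1191.59 = 2238.59.
Reliability = 2238.59 / 2707.55 = 0.827.

0.827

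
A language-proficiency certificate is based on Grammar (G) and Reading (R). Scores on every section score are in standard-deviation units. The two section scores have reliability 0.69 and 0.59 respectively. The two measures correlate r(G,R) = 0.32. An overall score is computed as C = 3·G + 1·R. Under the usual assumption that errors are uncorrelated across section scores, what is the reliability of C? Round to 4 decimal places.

Var(C) = 3² + 1 + 2·[3·0.32] = 10 + 1.92 = 11.92.
Under uncorrelated errors the observed covariances equal the true-score covariances, so only the own-variance terms attenuate.
True-score variance = [3²·0.69 + 0.59] + 1.92 = 6.8 + 1.92 = 8.72.
Reliability = 8.72 / 11.92 = 0.7315.

0.7315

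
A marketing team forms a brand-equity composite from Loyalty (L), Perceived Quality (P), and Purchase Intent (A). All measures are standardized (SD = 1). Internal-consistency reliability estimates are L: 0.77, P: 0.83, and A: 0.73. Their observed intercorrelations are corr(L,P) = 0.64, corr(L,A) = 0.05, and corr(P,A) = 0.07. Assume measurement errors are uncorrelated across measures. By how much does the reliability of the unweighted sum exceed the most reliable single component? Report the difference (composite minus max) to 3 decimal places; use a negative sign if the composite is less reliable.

Var(sum) = 3 + 1.52 = 4.52; true-score variance = 2.33 + 1.52 = 3.85; composite reliability = 0.8518.
Max component reliability = 0.8300.
Difference = 0.8518 − 0.8300 = 0.022.

0.022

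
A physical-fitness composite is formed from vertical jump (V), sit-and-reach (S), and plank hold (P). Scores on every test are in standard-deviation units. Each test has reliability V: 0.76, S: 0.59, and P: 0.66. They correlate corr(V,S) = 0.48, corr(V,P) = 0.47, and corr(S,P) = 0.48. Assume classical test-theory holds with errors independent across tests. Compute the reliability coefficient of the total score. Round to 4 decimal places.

Var(V+S+P) = 3 + 2·[0.48 + 0.47 + 0.48] = 3 + 2.86 = 5.86.
Because errors are independent across components, Cov(Tᵢ,Tⱼ) = Cov(Xᵢ,Xⱼ); the off-diagonal part of the true-score variance is the same as above.
True-score variance = [0.76 + 0.59 + 0.66] + 2.86 = 2.01 + 2.86 = 4.87.
Reliability = 4.87 / 5.86 = 0.8311.

0.8311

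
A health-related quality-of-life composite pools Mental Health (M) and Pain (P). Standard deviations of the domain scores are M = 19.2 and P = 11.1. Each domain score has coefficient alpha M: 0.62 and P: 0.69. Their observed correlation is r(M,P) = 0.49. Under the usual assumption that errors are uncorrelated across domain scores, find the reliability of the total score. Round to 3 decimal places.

0.746

Var(M+P) = 19.2² + 11.1² + 2·[19.2·11.1·0.49] = 491.85 + 208.858 = 700.708.
Because errors are independent across components, Cov(Tᵢ,Tⱼ) = Cov(Xᵢ,Xⱼ); the off-diagonal part of the true-score variance is the same as above.
True-score variance = [19.2²·0.62 + 11.1²·0.69] + 208.858 = 313.572 + 208.858 = 522.429.
Reliability = 522.429 / 700.708 = 0.746.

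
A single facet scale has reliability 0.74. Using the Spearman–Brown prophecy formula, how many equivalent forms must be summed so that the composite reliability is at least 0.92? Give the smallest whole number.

5

k ≥ ρ*(1−ρ₁)/(ρ₁(1−ρ*)) = 0.92·0.26 / (0.74·0.08) = 4.041.
Smallest integer k = 5.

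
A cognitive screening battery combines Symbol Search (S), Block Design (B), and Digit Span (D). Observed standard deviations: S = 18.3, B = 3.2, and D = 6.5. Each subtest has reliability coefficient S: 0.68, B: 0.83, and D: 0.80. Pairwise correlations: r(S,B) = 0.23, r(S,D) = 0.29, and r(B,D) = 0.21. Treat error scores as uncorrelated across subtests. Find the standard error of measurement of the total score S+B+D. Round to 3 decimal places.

10.833

Var(total) = 387.38 + 104.665 = 492.045.
True-score variance = 270.024 + 104.665 = 374.689, so reliability = 0.7615.
Error variance = 492.045 − 374.689 = 117.356; SEM = √117.356 = 10.833.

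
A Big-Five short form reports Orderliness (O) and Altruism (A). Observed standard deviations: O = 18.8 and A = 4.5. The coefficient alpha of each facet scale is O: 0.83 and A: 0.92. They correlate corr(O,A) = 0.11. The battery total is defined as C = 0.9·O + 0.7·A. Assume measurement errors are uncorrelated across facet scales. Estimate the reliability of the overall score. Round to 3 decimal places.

Var(C) = 0.9²·18.8² + 0.7²·4.5² + 2·[0.63·18.8·4.5·0.11] = 296.209 + 11.7256 = 307.934.
Under uncorrelated errors the observed covariances equal the true-score covariances, so only the own-variance terms attenuate.
True-score variance = [0.9²·18.8²·0.83 + 0.7²·4.5²·0.92] + 11.7256 = 246.746 + 11.7256 = 258.472.
Reliability = 258.472 / 307.934 = 0.839.

0.839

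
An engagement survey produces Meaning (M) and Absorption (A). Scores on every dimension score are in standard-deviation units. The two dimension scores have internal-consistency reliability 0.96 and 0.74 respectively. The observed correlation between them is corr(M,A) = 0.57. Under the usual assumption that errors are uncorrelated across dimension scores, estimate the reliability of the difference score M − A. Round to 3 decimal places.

0.651

Var(M−A) = 1 + 1 − 2·0.57 = 2 − 1.14 = 0.86.
Because errors are independent across components, Cov(Tᵢ,Tⱼ) = Cov(Xᵢ,Xⱼ); the off-diagonal part of the true-score variance is the same as above.
True-score variance = [0.96 + 0.74] − 1.14 = 1.7 − 1.14 = 0.56.
Reliability = 0.56 / 0.86 = 0.651.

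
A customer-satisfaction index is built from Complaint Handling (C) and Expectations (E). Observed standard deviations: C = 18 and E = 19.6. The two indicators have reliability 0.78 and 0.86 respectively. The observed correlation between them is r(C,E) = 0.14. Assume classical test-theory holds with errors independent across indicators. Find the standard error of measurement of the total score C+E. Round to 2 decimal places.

Var(total) = 708.16 + 98.784 = 806.944.
True-score variance = 583.098 + 98.784 = 681.882, so reliability = 0.8450.
Error variance = 806.944 − 681.882 = 125.062; SEM = √125.062 = 11.18.

11.18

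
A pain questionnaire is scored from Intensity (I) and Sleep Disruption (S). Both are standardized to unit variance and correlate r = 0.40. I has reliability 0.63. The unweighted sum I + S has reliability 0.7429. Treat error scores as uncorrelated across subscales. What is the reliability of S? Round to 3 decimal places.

Var(I+S) = 2 + 2·0.40 = 2.800.
True-score variance = ρ_I + ρ_S + 2·0.40, so 0.7429 = (0.63 + ρ_S + 0.80) / 2.800.
ρ_S = 0.7429·2.800 − 0.63 − 0.80 = 0.650.

0.650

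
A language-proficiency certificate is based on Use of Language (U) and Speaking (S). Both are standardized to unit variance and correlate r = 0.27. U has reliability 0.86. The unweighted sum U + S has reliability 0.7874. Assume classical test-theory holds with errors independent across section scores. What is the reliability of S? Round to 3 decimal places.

Var(U+S) = 2 + 2·0.27 = 2.540.
True-score variance = ρ_U + ρ_S + 2·0.27, so 0.7874 = (0.86 + ρ_S + 0.54) / 2.540.
ρ_S = 0.7874·2.540 − 0.86 − 0.54 = 0.600.

0.600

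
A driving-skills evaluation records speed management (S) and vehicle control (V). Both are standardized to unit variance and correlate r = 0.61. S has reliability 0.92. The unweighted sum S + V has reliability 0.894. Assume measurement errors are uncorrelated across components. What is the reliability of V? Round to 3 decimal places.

0.739

Var(S+V) = 2 + 2·0.61 = 3.220.
True-score variance = ρ_S + ρ_V + 2·0.61, so 0.894 = (0.92 + ρ_V + 1.22) / 3.220.
ρ_V = 0.894·3.220 − 0.92 − 1.22 = 0.739.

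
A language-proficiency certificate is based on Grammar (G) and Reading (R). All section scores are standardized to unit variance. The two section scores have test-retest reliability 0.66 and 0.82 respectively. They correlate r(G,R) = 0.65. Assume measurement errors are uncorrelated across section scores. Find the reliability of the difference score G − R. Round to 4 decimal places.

0.2571

Var(G−R) = 1 + 1 − 2·0.65 = 2 − 1.3 = 0.7.
Under uncorrelated errors the observed covariances equal the true-score covariances, so only the own-variance terms attenuate.
True-score variance = [0.66 + 0.82] − 1.3 = 1.48 − 1.3 = 0.18.
Reliability = 0.18 / 0.7 = 0.2571.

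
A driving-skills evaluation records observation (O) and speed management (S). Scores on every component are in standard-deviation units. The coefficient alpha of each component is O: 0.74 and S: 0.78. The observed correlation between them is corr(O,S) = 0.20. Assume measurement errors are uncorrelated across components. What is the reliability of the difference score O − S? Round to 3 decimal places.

Var(O−S) = 1 + 1 − 2·0.20 = 2 − 0.4 = 1.6.
Under uncorrelated errors the observed covariances equal the true-score covariances, so only the own-variance terms attenuate.
True-score variance = [0.74 + 0.78] − 0.4 = 1.52 − 0.4 = 1.12.
Reliability = 1.12 / 1.6 = 0.700.

0.700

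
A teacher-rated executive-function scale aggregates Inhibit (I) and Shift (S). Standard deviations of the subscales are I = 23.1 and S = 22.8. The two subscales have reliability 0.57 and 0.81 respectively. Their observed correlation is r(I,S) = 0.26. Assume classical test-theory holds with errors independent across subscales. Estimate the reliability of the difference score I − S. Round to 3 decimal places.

0.579

Var(I−S) = 23.1² + 22.8² − 2·23.1·22.8·0.26 = 1053.45 − 273.874 = 779.576.
Under uncorrelated errors the observed covariances equal the true-score covariances, so only the own-variance terms attenuate.
True-score variance = [23.1²·0.57 + 22.8²·0.81] − 273.874 = 725.228 − 273.874 = 451.354.
Reliability = 451.354 / 779.576 = 0.579.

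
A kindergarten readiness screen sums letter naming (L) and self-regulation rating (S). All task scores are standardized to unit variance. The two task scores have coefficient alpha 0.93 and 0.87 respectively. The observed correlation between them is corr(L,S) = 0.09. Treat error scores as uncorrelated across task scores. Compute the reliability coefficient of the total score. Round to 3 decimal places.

0.908

Var(L+S) = 2 + 2·[0.09] = 2 + 0.18 = 2.18.
Because errors are independent across components, Cov(Tᵢ,Tⱼ) = Cov(Xᵢ,Xⱼ); the off-diagonal part of the true-score variance is the same as above.
True-score variance = [0.93 + 0.87] + 0.18 = 1.8 + 0.18 = 1.98.
Reliability = 1.98 / 2.18 = 0.908.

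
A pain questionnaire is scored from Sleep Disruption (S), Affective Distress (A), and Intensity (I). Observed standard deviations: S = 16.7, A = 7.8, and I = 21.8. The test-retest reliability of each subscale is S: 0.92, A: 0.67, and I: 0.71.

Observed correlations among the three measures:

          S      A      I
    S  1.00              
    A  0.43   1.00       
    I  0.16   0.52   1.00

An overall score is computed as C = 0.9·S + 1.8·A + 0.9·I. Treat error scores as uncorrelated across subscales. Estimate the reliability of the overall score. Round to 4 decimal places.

Var(C) = 0.9²·16.7² + 1.8²·7.8² + 0.9²·21.8² + 2·[1.62·16.7·7.8·0.43 + 0.81·16.7·21.8·0.16 + 1.62·7.8·21.8·0.52] = 807.967 + 562.326 = 1370.29.
Because errors are independent across components, Cov(Tᵢ,Tⱼ) = Cov(Xᵢ,Xⱼ); the off-diagonal part of the true-score variance is the same as above.
True-score variance = [0.9²·16.7²·0.92 + 1.8²·7.8²·0.67 + 0.9²·21.8²·0.71] + 562.326 = 613.211 + 562.326 = 1175.54.
Reliability = 1175.54 / 1370.29 = 0.8579.

0.8579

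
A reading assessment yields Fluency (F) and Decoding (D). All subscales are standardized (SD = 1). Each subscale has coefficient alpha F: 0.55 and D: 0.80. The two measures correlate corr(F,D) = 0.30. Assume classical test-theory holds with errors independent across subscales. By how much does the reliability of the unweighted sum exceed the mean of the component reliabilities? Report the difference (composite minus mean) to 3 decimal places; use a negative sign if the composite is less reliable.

Var(sum) = 2 + 0.6 = 2.6; true-score variance = 1.35 + 0.6 = 1.95; composite reliability = 0.7500.
Mean component reliability = 0.6750.
Difference = 0.7500 − 0.6750 = 0.075.

0.075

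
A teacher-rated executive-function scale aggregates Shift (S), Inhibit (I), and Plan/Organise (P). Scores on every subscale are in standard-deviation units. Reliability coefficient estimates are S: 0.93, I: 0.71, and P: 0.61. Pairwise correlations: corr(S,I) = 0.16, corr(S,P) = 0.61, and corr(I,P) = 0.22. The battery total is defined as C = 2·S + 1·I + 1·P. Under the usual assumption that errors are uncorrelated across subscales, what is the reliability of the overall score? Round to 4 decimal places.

0.8992

Var(C) = 2² + 1 + 1 + 2·[2·0.16 + 2·0.61 + 0.22] = 6 + 3.52 = 9.52.
Because errors are independent across components, Cov(Tᵢ,Tⱼ) = Cov(Xᵢ,Xⱼ); the off-diagonal part of the true-score variance is the same as above.
True-score variance = [2²·0.93 + 0.71 + 0.61] + 3.52 = 5.04 + 3.52 = 8.56.
Reliability = 8.56 / 9.52 = 0.8992.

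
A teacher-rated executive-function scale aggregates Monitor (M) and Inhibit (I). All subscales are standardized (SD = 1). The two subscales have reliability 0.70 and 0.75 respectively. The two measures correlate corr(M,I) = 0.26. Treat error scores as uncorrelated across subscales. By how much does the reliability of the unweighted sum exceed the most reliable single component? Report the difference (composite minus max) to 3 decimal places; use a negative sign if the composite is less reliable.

0.032

Var(sum) = 2 + 0.52 = 2.52; true-score variance = 1.45 + 0.52 = 1.97; composite reliability = 0.7817.
Max component reliability = 0.7500.
Difference = 0.7817 − 0.7500 = 0.032.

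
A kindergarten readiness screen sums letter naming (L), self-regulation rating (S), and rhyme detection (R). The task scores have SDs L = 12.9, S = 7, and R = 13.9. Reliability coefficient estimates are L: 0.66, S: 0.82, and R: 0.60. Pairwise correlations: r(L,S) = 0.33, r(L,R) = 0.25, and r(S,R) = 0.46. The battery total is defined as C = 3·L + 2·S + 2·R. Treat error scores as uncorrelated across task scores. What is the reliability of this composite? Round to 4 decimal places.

Var(C) = 3²·12.9² + 2²·7² + 2²·13.9² + 2·[6·12.9·7·0.33 + 6·12.9·13.9·0.25 + 4·7·13.9·0.46] = 2466.53 + 1253.58 = 3720.11.
Because errors are independent across components, Cov(Tᵢ,Tⱼ) = Cov(Xᵢ,Xⱼ); the off-diagonal part of the true-score variance is the same as above.
True-score variance = [3²·12.9²·0.66 + 2²·7²·0.82 + 2²·13.9²·0.60] + 1253.58 = 1612.9 + 1253.58 = 2866.48.
Reliability = 2866.48 / 3720.11 = 0.7705.

0.7705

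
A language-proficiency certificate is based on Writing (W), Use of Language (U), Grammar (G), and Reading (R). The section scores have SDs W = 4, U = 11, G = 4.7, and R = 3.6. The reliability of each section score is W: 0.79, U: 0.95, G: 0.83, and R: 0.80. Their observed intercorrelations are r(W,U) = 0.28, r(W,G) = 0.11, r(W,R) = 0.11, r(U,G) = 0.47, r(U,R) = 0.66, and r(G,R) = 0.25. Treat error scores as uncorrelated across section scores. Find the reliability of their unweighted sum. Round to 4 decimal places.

Var(W+U+G+R) = 4² + 11² + 4.7² + 3.6² + 2·[4·11·0.28 + 4·4.7·0.11 + 4·3.6·0.11 + 11·4.7·0.47 + 11·3.6·0.66 + 4.7·3.6·0.25] = 172.05 + 141.274 = 313.324.
Under uncorrelated errors the observed covariances equal the true-score covariances, so only the own-variance terms attenuate.
True-score variance = [4²·0.79 + 11²·0.95 + 4.7²·0.83 + 3.6²·0.80] + 141.274 = 156.293 + 141.274 = 297.567.
Reliability = 297.567 / 313.324 = 0.9497.

0.9497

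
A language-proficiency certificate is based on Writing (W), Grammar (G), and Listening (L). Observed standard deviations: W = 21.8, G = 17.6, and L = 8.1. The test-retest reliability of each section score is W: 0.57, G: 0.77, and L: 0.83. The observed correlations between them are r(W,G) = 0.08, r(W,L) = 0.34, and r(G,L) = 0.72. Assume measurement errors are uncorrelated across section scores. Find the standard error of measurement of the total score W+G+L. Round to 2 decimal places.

16.93

Var(total) = 850.61 + 386.75 = 1237.36.
True-score variance = 563.858 + 386.75 = 950.608, so reliability = 0.7683.
Error variance = 1237.36 − 950.608 = 286.752; SEM = √286.752 = 16.93.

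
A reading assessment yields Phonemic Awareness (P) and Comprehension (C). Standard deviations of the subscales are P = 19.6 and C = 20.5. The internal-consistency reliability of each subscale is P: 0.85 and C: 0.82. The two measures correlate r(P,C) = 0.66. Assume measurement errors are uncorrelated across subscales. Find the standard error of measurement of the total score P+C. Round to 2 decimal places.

11.54

Var(total) = 804.41 + 530.376 = 1334.79.
True-score variance = 671.141 + 530.376 = 1201.52, so reliability = 0.9002.
Error variance = 1334.79 − 1201.52 = 133.269; SEM = √133.269 = 11.54.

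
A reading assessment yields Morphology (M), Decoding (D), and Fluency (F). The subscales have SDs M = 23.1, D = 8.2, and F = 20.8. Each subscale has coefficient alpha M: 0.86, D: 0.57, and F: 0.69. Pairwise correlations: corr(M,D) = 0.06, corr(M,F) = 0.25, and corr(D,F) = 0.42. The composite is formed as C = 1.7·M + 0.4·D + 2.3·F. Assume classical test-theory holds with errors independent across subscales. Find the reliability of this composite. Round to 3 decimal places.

Var(C) = 1.7²·23.1² + 0.4²·8.2² + 2.3²·20.8² + 2·[0.68·23.1·8.2·0.06 + 3.91·23.1·20.8·0.25 + 0.92·8.2·20.8·0.42] = 3841.56 + 1086.6 = 4928.16.
Under uncorrelated errors the observed covariances equal the true-score covariances, so only the own-variance terms attenuate.
True-score variance = [1.7²·23.1²·0.86 + 0.4²·8.2²·0.57 + 2.3²·20.8²·0.69] + 1086.6 = 2911.55 + 1086.6 = 3998.15.
Reliability = 3998.15 / 4928.16 = 0.811.

0.811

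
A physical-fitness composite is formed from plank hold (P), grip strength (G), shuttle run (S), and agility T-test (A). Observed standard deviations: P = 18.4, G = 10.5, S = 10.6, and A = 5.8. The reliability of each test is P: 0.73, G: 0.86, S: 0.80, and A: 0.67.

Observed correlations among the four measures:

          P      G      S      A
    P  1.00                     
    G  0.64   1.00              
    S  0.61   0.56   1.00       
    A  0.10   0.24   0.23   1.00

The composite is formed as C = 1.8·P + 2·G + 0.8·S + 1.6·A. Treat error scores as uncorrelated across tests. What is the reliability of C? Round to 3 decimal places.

0.879

Var(C) = 1.8²·18.4² + 2²·10.5² + 0.8²·10.6² + 1.6²·5.8² + 2·[3.6·18.4·10.5·0.64 + 1.44·18.4·10.6·0.61 + 2.88·18.4·5.8·0.10 + 1.6·10.5·10.6·0.56 + 3.2·10.5·5.8·0.24 + 1.28·10.6·5.8·0.23] = 1695.96 + 1623.57 = 3319.54.
Because errors are independent across components, Cov(Tᵢ,Tⱼ) = Cov(Xᵢ,Xⱼ); the off-diagonal part of the true-score variance is the same as above.
True-score variance = [1.8²·18.4²·0.73 + 2²·10.5²·0.86 + 0.8²·10.6²·0.80 + 1.6²·5.8²·0.67] + 1623.57 = 1295.25 + 1623.57 = 2918.82.
Reliability = 2918.82 / 3319.54 = 0.879.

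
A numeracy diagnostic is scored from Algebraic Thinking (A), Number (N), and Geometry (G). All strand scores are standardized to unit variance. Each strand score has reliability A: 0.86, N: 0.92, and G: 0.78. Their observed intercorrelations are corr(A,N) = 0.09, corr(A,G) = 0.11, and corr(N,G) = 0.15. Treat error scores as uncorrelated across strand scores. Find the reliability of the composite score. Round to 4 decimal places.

Var(A+N+G) = 3 + 2·[0.09 + 0.11 + 0.15] = 3 + 0.7 = 3.7.
With uncorrelated errors the cross-covariances are all true-score covariance, so they carry over unchanged; only the diagonal terms shrink to ρᵢσᵢ².
True-score variance = [0.86 + 0.92 + 0.78] + 0.7 = 2.56 + 0.7 = 3.26.
Reliability = 3.26 / 3.7 = 0.8811.

0.8811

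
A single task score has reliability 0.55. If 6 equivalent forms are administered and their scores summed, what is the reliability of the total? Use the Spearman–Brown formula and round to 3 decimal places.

ρ_k = kρ / (1 + (k−1)ρ) = 6·0.55 / (1 + 5·0.55) = 3.300 / 3.750 = 0.880.

0.880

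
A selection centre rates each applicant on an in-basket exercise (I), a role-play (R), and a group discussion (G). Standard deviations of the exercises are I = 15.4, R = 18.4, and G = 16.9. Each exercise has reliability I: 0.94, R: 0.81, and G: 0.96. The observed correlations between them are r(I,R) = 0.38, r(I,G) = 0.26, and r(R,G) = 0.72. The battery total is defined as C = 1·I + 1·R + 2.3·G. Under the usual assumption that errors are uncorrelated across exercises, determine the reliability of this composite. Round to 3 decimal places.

0.962

Var(C) = 15.4² + 18.4² + 2.3²·16.9² + 2·[15.4·18.4·0.38 + 2.3·15.4·16.9·0.26 + 2.3·18.4·16.9·0.72] = 2086.6 + 1556.52 = 3643.12.
Because errors are independent across components, Cov(Tᵢ,Tⱼ) = Cov(Xᵢ,Xⱼ); the off-diagonal part of the true-score variance is the same as above.
True-score variance = [15.4²·0.94 + 18.4²·0.81 + 2.3²·16.9²·0.96] + 1556.52 = 1947.61 + 1556.52 = 3504.13.
Reliability = 3504.13 / 3643.12 = 0.962.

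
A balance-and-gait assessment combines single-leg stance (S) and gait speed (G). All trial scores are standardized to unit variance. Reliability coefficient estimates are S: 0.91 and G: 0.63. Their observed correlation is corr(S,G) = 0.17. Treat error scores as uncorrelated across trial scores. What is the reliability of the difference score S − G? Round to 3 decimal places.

0.723

Var(S−G) = 1 + 1 − 2·0.17 = 2 − 0.34 = 1.66.
Under uncorrelated errors the observed covariances equal the true-score covariances, so only the own-variance terms attenuate.
True-score variance = [0.91 + 0.63] − 0.34 = 1.54 − 0.34 = 1.2.
Reliability = 1.2 / 1.66 = 0.723.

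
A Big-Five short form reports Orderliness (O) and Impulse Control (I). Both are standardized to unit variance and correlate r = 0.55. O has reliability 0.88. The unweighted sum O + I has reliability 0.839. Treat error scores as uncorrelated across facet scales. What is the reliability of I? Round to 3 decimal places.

Var(O+I) = 2 + 2·0.55 = 3.100.
True-score variance = ρ_O + ρ_I + 2·0.55, so 0.839 = (0.88 + ρ_I + 1.10) / 3.100.
ρ_I = 0.839·3.100 − 0.88 − 1.10 = 0.621.

0.621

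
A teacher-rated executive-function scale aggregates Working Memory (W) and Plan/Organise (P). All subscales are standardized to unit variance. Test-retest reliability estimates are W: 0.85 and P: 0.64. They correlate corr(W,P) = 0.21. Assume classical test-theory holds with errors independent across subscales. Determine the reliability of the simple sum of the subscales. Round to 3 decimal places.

Var(W+P) = 2 + 2·[0.21] = 2 + 0.42 = 2.42.
With uncorrelated errors the cross-covariances are all true-score covariance, so they carry over unchanged; only the diagonal terms shrink to ρᵢσᵢ².
True-score variance = [0.85 + 0.64] + 0.42 = 1.49 + 0.42 = 1.91.
Reliability = 1.91 / 2.42 = 0.789.

0.789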